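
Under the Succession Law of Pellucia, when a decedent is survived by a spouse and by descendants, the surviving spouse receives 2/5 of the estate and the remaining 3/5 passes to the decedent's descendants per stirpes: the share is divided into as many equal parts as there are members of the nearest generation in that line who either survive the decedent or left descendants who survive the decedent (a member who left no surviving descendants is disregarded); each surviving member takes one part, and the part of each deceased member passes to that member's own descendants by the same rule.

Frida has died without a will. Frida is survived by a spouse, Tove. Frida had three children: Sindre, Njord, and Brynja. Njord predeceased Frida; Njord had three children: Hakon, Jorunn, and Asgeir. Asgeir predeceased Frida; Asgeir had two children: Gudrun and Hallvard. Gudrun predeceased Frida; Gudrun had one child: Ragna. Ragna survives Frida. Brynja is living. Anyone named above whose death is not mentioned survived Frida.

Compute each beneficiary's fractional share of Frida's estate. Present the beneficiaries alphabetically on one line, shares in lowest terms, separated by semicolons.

Tove, as surviving spouse, takes 2/5.
The remaining 3/5 passes to Frida's descendants per stirpes.
The 3/5 is divided into 3 equal shares of 1/5 among Sindre, Njord, Brynja.
Sindre is living and takes 1/5.
Njord predeceased; the 1/5 allotted to Njord's branch passes to Njord's issue by representation.
The 1/5 is divided into 3 equal shares of 1/15 among Hakon, Jorunn, Asgeir.
Hakon is living and takes 1/15.
Jorunn is living and takes 1/15.
Asgeir predeceased; the 1/15 allotted to Asgeir's branch passes to Asgeir's issue by representation.
The 1/15 is divided into 2 equal shares of 1/30 among Gudrun, Hallvard.
Gudrun predeceased; the 1/30 allotted to Gudrun's branch passes to Gudrun's issue by representation.
Ragna is the sole taker at this level and receives the full 1/30.
Hallvard is living and takes 1/30.
Brynja is living and takes 1/5.

Brynja 1/5; Hakon 1/15; Hallvard 1/30; Jorunn 1/15; Ragna 1/30; Sindre 1/5; Tove 2/5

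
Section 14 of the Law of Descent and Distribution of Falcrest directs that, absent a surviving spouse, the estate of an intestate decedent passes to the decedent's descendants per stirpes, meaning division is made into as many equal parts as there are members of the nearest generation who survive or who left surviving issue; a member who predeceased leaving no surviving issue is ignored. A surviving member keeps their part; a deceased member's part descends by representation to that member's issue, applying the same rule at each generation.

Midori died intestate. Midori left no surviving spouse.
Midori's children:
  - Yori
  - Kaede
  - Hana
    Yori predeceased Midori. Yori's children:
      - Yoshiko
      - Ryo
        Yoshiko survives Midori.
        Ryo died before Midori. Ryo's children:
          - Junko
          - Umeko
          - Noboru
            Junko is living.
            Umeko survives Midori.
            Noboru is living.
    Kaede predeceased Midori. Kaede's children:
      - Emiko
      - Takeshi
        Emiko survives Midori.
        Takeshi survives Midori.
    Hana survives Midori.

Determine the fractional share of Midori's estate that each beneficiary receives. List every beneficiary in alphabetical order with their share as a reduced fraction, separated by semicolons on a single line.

Emiko 1/6; Hana 1/3; Junko 1/18; Noboru 1/18; Takeshi 1/6; Umeko 1/18; Yoshiko 1/6

There is no surviving spouse, so the entire estate passes to Midori's descendants per stirpes.
The estate is divided into 3 equal shares of 1/3 among Yori, Kaede, Hana.
Yori predeceased; the 1/3 allotted to Yori's branch passes to Yori's issue by representation.
The 1/3 is divided into 2 equal shares of 1/6 among Yoshiko, Ryo.
Yoshiko is living and takes 1/6.
Ryo predeceased; the 1/6 allotted to Ryo's branch passes to Ryo's issue by representation.
The 1/6 is divided into 3 equal shares of 1/18 among Junko, Umeko, Noboru.
Junko is living and takes 1/18.
Umeko is living and takes 1/18.
Noboru is living and takes 1/18.
Kaede predeceased; the 1/3 allotted to Kaede's branch passes to Kaede's issue by representation.
The 1/3 is divided into 2 equal shares of 1/6 among Emiko, Takeshi.
Emiko is living and takes 1/6.
Takeshi is living and takes 1/6.
Hana is living and takes 1/3.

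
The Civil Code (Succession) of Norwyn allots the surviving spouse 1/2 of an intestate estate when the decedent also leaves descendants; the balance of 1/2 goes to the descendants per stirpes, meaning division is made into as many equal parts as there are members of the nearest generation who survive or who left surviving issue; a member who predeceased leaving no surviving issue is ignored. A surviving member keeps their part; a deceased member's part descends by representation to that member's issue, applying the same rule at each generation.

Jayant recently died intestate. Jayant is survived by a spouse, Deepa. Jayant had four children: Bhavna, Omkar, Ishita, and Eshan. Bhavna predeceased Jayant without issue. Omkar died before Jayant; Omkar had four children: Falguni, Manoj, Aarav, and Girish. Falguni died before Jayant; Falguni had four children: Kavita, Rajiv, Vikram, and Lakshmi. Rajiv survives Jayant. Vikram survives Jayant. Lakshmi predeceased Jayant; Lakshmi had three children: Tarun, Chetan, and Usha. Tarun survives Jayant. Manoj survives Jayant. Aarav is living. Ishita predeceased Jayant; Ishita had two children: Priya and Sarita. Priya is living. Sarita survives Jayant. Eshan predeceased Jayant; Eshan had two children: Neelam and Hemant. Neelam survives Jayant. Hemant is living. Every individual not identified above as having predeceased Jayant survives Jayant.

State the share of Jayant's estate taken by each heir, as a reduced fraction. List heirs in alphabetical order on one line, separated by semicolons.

Deepa, as surviving spouse, takes 1/2.
The remaining 1/2 passes to Jayant's descendants per stirpes.
Bhavna left no surviving issue, so that branch lapses and is disregarded.
The 1/2 is divided into 3 equal shares of 1/6 among Omkar, Ishita, Eshan.
Omkar predeceased; the 1/6 allotted to Omkar's branch passes to Omkar's issue by representation.
The 1/6 is divided into 4 equal shares of 1/24 among Falguni, Manoj, Aarav, Girish.
Falguni predeceased; the 1/24 allotted to Falguni's branch passes to Falguni's issue by representation.
The 1/24 is divided into 4 equal shares of 1/96 among Kavita, Rajiv, Vikram, Lakshmi.
Kavita is living and takes 1/96.
Rajiv is living and takes 1/96.
Vikram is living and takes 1/96.
Lakshmi predeceased; the 1/96 allotted to Lakshmi's branch passes to Lakshmi's issue by representation.
The 1/96 is divided into 3 equal shares of 1/288 among Tarun, Chetan, Usha.
Tarun is living and takes 1/288.
Chetan is living and takes 1/288.
Usha is living and takes 1/288.
Manoj is living and takes 1/24.
Aarav is living and takes 1/24.
Girish is living and takes 1/24.
Ishita predeceased; the 1/6 allotted to Ishita's branch passes to Ishita's issue by representation.
The 1/6 is divided into 2 equal shares of 1/12 among Priya, Sarita.
Priya is living and takes 1/12.
Sarita is living and takes 1/12.
Eshan predeceased; the 1/6 allotted to Eshan's branch passes to Eshan's issue by representation.
The 1/6 is divided into 2 equal shares of 1/12 among Neelam, Hemant.
Neelam is living and takes 1/12.
Hemant is living and takes 1/12.

Aarav 1/24; Chetan 1/288; Deepa 1/2; Girish 1/24; Hemant 1/12; Kavita 1/96; Manoj 1/24; Neelam 1/12; Priya 1/12; Rajiv 1/96; Sarita 1/12; Tarun 1/288; Usha 1/288; Vikram 1/96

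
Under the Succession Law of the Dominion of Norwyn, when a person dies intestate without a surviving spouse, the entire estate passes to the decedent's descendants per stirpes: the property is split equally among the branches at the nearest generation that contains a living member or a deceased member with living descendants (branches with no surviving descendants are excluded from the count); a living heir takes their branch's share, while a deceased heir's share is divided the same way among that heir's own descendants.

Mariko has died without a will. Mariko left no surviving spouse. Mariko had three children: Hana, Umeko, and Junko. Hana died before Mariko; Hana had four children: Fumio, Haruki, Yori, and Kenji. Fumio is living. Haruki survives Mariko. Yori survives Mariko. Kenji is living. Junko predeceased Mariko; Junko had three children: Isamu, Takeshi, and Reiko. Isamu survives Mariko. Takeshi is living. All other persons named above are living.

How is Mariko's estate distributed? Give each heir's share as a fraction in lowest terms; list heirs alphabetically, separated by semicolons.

Fumio 1/12; Haruki 1/12; Isamu 1/9; Kenji 1/12; Reiko 1/9; Takeshi 1/9; Umeko 1/3; Yori 1/12

There is no surviving spouse, so the entire estate passes to Mariko's descendants per stirpes.
The estate is divided into 3 equal shares of 1/3 among Hana, Umeko, Junko.
Hana predeceased; the 1/3 allotted to Hana's branch passes to Hana's issue by representation.
The 1/3 is divided into 4 equal shares of 1/12 among Fumio, Haruki, Yori, Kenji.
Fumio is living and takes 1/12.
Haruki is living and takes 1/12.
Yori is living and takes 1/12.
Kenji is living and takes 1/12.
Umeko is living and takes 1/3.
Junko predeceased; the 1/3 allotted to Junko's branch passes to Junko's issue by representation.
The 1/3 is divided into 3 equal shares of 1/9 among Isamu, Takeshi, Reiko.
Isamu is living and takes 1/9.
Takeshi is living and takes 1/9.
Reiko is living and takes 1/9.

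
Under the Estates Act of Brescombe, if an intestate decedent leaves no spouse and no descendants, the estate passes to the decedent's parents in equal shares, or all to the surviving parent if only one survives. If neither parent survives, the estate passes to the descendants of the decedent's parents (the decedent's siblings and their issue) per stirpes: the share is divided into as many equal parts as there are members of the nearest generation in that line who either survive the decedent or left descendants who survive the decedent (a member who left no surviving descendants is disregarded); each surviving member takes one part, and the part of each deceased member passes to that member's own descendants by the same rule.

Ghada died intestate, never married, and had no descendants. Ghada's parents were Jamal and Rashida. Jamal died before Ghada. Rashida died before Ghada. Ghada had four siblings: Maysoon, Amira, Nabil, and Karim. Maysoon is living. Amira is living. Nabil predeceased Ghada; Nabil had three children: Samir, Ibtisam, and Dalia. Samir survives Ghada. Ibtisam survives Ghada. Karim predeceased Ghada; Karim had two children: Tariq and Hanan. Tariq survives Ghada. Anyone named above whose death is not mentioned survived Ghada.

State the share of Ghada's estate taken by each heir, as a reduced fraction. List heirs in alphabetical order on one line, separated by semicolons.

Neither parent survives and there are no descendants, so the estate passes to Ghada's siblings and their issue per stirpes.
The estate is divided into 4 equal shares of 1/4 among Maysoon, Amira, Nabil, Karim.
Maysoon is living and takes 1/4.
Amira is living and takes 1/4.
Nabil predeceased; the 1/4 allotted to Nabil's branch passes to Nabil's issue by representation.
The 1/4 is divided into 3 equal shares of 1/12 among Samir, Ibtisam, Dalia.
Samir is living and takes 1/12.
Ibtisam is living and takes 1/12.
Dalia is living and takes 1/12.
Karim predeceased; the 1/4 allotted to Karim's branch passes to Karim's issue by representation.
The 1/4 is divided into 2 equal shares of 1/8 among Tariq, Hanan.
Tariq is living and takes 1/8.
Hanan is living and takes 1/8.

Amira 1/4; Dalia 1/12; Hanan 1/8; Ibtisam 1/12; Maysoon 1/4; Samir 1/12; Tariq 1/8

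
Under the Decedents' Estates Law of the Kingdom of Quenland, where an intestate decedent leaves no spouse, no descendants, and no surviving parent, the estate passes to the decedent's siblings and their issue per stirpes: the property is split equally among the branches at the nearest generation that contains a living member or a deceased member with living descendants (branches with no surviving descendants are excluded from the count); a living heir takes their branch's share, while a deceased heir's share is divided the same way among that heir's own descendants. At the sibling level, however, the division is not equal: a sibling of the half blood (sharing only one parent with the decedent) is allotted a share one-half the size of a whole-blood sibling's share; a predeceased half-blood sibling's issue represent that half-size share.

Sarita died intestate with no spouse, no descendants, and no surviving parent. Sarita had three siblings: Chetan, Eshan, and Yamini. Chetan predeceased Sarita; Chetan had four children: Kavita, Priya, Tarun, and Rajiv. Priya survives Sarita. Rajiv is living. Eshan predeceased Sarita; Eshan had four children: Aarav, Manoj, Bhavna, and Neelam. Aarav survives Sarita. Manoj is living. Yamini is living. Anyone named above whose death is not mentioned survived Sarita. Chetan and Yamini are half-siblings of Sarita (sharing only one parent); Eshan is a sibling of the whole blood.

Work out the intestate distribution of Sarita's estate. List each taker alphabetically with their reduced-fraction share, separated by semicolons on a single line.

Aarav 1/8; Bhavna 1/8; Kavita 1/16; Manoj 1/8; Neelam 1/8; Priya 1/16; Rajiv 1/16; Tarun 1/16; Yamini 1/4

No spouse, descendants, or parent survives, so the estate passes to Sarita's siblings per stirpes.
Half-blood siblings count for one-half the weight of whole-blood siblings at the initial division.
Dividing 1 in proportion to weights (total weight 2): Chetan (weight 1/2) → 1/4; Eshan (weight 1) → 1/2; Yamini (weight 1/2) → 1/4.
Chetan predeceased; the 1/4 allotted to Chetan's branch passes to Chetan's issue by representation.
The 1/4 is divided into 4 equal shares of 1/16 among Kavita, Priya, Tarun, Rajiv.
Kavita is living and takes 1/16.
Priya is living and takes 1/16.
Tarun is living and takes 1/16.
Rajiv is living and takes 1/16.
Eshan predeceased; the 1/2 allotted to Eshan's branch passes to Eshan's issue by representation.
The 1/2 is divided into 4 equal shares of 1/8 among Aarav, Manoj, Bhavna, Neelam.
Aarav is living and takes 1/8.
Manoj is living and takes 1/8.
Bhavna is living and takes 1/8.
Neelam is living and takes 1/8.
Yamini is living and takes 1/4.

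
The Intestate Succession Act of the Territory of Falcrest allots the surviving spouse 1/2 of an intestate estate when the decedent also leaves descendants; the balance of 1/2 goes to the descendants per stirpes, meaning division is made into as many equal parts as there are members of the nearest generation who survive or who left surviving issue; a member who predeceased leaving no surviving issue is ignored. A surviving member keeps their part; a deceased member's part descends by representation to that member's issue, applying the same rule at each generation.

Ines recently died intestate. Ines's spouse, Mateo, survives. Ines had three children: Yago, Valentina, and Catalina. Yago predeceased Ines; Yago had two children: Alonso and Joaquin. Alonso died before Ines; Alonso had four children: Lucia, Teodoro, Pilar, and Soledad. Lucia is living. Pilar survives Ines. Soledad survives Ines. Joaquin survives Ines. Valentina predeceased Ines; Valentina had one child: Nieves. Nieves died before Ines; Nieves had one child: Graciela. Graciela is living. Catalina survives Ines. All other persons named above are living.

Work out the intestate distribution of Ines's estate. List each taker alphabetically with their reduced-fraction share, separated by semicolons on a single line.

Catalina 1/6; Graciela 1/6; Joaquin 1/12; Lucia 1/48; Mateo 1/2; Pilar 1/48; Soledad 1/48; Teodoro 1/48

Mateo, as surviving spouse, takes 1/2.
The remaining 1/2 passes to Ines's descendants per stirpes.
The 1/2 is divided into 3 equal shares of 1/6 among Yago, Valentina, Catalina.
Yago predeceased; the 1/6 allotted to Yago's branch passes to Yago's issue by representation.
The 1/6 is divided into 2 equal shares of 1/12 among Alonso, Joaquin.
Alonso predeceased; the 1/12 allotted to Alonso's branch passes to Alonso's issue by representation.
The 1/12 is divided into 4 equal shares of 1/48 among Lucia, Teodoro, Pilar, Soledad.
Lucia is living and takes 1/48.
Teodoro is living and takes 1/48.
Pilar is living and takes 1/48.
Soledad is living and takes 1/48.
Joaquin is living and takes 1/12.
Valentina predeceased; the 1/6 allotted to Valentina's branch passes to Valentina's issue by representation.
Nieves's line is the sole branch at this level, so the full 1/6 passes to Nieves's issue by representation.
Graciela is the sole taker at this level and receives the full 1/6.
Catalina is living and takes 1/6.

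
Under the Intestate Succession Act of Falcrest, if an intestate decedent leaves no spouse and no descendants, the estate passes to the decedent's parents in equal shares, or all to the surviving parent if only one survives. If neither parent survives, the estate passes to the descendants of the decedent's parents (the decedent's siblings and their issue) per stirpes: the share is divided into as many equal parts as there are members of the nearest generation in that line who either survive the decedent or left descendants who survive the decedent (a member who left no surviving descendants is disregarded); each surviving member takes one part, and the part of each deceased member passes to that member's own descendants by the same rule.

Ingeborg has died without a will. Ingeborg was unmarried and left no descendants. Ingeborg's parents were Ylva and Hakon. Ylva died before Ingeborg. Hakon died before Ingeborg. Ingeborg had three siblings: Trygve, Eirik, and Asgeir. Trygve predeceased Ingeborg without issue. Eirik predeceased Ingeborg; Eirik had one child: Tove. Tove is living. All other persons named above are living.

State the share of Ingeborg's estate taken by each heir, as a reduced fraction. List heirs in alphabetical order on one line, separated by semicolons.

Asgeir 1/2; Tove 1/2

Neither parent survives and there are no descendants, so the estate passes to Ingeborg's siblings and their issue per stirpes.
Trygve left no surviving issue, so that branch lapses and is disregarded.
The estate is divided into 2 equal shares of 1/2 among Eirik, Asgeir.
Eirik predeceased; the 1/2 allotted to Eirik's branch passes to Eirik's issue by representation.
Tove is the sole taker at this level and receives the full 1/2.
Asgeir is living and takes 1/2.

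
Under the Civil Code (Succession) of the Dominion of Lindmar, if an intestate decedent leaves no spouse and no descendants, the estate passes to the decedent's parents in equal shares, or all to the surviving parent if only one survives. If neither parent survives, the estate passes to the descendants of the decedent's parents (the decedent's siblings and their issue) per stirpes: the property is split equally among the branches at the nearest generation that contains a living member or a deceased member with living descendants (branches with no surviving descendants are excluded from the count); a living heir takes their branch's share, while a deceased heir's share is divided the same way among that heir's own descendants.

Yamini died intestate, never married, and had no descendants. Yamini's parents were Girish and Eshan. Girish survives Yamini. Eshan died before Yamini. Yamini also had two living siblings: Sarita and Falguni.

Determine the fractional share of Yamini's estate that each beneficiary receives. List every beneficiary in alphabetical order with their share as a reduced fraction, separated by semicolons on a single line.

Only one parent, Girish, survives, so Girish takes the entire estate. The siblings take nothing because a surviving parent has priority.

Girish 1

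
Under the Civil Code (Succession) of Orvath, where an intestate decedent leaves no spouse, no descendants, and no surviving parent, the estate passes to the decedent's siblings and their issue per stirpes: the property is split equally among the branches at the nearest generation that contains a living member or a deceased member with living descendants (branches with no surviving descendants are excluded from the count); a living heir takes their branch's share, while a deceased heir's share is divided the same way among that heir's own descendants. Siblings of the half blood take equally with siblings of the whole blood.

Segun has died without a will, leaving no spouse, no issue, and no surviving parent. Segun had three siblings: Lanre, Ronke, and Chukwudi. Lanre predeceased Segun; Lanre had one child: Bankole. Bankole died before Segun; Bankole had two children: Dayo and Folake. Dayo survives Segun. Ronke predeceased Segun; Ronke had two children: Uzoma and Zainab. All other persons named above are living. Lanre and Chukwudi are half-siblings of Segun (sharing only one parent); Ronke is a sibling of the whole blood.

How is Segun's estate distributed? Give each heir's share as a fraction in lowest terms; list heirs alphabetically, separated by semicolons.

No spouse, descendants, or parent survives, so the estate passes to Segun's siblings per stirpes.
Half-blood and whole-blood siblings take equally under the stated rule.
The estate is divided into 3 equal shares of 1/3 among Lanre, Ronke, Chukwudi.
Lanre predeceased; the 1/3 allotted to Lanre's branch passes to Lanre's issue by representation.
Bankole's line is the sole branch at this level, so the full 1/3 passes to Bankole's issue by representation.
The 1/3 is divided into 2 equal shares of 1/6 among Dayo, Folake.
Dayo is living and takes 1/6.
Folake is living and takes 1/6.
Ronke predeceased; the 1/3 allotted to Ronke's branch passes to Ronke's issue by representation.
The 1/3 is divided into 2 equal shares of 1/6 among Uzoma, Zainab.
Uzoma is living and takes 1/6.
Zainab is living and takes 1/6.
Chukwudi is living and takes 1/3.

Chukwudi 1/3; Dayo 1/6; Folake 1/6; Uzoma 1/6; Zainab 1/6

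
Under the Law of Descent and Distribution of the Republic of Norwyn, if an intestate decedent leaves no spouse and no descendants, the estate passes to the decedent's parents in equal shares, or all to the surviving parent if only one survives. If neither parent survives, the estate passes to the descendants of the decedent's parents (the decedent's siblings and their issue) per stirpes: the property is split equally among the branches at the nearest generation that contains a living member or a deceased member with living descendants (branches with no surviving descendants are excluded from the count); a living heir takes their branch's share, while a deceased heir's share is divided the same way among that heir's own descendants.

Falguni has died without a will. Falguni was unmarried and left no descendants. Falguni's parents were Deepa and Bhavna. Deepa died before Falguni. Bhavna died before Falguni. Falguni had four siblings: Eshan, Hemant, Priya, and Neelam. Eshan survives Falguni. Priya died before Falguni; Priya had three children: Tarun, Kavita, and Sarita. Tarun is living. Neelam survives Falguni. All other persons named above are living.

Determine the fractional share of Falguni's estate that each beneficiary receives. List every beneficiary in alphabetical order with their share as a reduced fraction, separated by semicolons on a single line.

Neither parent survives and there are no descendants, so the estate passes to Falguni's siblings and their issue per stirpes.
The estate is divided into 4 equal shares of 1/4 among Eshan, Hemant, Priya, Neelam.
Eshan is living and takes 1/4.
Hemant is living and takes 1/4.
Priya predeceased; the 1/4 allotted to Priya's branch passes to Priya's issue by representation.
The 1/4 is divided into 3 equal shares of 1/12 among Tarun, Kavita, Sarita.
Tarun is living and takes 1/12.
Kavita is living and takes 1/12.
Sarita is living and takes 1/12.
Neelam is living and takes 1/4.

Eshan 1/4; Hemant 1/4; Kavita 1/12; Neelam 1/4; Sarita 1/12; Tarun 1/12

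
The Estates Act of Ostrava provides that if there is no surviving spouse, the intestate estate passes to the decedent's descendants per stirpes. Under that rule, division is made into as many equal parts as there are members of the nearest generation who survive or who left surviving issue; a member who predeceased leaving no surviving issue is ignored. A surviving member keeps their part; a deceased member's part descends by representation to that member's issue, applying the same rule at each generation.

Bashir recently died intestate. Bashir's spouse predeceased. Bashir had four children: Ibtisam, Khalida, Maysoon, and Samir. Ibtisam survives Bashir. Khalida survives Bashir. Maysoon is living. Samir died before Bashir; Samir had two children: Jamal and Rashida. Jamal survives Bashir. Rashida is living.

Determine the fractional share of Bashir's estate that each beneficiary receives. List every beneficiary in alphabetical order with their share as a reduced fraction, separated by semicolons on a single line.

There is no surviving spouse, so the entire estate passes to Bashir's descendants per stirpes.
The estate is divided into 4 equal shares of 1/4 among Ibtisam, Khalida, Maysoon, Samir.
Ibtisam is living and takes 1/4.
Khalida is living and takes 1/4.
Maysoon is living and takes 1/4.
Samir predeceased; the 1/4 allotted to Samir's branch passes to Samir's issue by representation.
The 1/4 is divided into 2 equal shares of 1/8 among Jamal, Rashida.
Jamal is living and takes 1/8.
Rashida is living and takes 1/8.

Ibtisam 1/4; Jamal 1/8; Khalida 1/4; Maysoon 1/4; Rashida 1/8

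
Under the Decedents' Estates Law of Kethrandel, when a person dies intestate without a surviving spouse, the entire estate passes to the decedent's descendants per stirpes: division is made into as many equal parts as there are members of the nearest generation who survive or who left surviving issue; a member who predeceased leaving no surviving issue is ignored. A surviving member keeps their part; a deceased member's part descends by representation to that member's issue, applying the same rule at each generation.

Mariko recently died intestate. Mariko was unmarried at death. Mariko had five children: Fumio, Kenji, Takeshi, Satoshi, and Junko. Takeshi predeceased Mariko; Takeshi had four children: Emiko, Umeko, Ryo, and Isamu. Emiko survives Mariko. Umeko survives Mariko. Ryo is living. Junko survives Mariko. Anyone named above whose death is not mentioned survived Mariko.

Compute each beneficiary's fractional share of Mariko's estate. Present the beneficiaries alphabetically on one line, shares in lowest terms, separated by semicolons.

There is no surviving spouse, so the entire estate passes to Mariko's descendants per stirpes.
The estate is divided into 5 equal shares of 1/5 among Fumio, Kenji, Takeshi, Satoshi, Junko.
Fumio is living and takes 1/5.
Kenji is living and takes 1/5.
Takeshi predeceased; the 1/5 allotted to Takeshi's branch passes to Takeshi's issue by representation.
The 1/5 is divided into 4 equal shares of 1/20 among Emiko, Umeko, Ryo, Isamu.
Emiko is living and takes 1/20.
Umeko is living and takes 1/20.
Ryo is living and takes 1/20.
Isamu is living and takes 1/20.
Satoshi is living and takes 1/5.
Junko is living and takes 1/5.

Emiko 1/20; Fumio 1/5; Isamu 1/20; Junko 1/5; Kenji 1/5; Ryo 1/20; Satoshi 1/5; Umeko 1/20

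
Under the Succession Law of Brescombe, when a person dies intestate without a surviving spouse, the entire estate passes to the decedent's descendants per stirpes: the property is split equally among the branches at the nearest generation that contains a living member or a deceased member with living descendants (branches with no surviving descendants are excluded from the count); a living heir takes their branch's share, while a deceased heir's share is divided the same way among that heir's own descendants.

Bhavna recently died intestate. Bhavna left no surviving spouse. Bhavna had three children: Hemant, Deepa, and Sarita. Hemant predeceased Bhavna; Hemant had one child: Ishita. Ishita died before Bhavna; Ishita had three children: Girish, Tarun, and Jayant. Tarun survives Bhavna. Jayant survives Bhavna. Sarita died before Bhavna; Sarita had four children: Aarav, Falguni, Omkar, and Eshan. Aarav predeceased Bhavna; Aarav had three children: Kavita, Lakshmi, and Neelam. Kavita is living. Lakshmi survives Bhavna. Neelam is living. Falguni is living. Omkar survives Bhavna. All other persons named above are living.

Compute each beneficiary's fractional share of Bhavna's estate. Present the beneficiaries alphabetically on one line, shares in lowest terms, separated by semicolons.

Deepa 1/3; Eshan 1/12; Falguni 1/12; Girish 1/9; Jayant 1/9; Kavita 1/36; Lakshmi 1/36; Neelam 1/36; Omkar 1/12; Tarun 1/9

There is no surviving spouse, so the entire estate passes to Bhavna's descendants per stirpes.
The estate is divided into 3 equal shares of 1/3 among Hemant, Deepa, Sarita.
Hemant predeceased; the 1/3 allotted to Hemant's branch passes to Hemant's issue by representation.
Ishita's line is the sole branch at this level, so the full 1/3 passes to Ishita's issue by representation.
The 1/3 is divided into 3 equal shares of 1/9 among Girish, Tarun, Jayant.
Girish is living and takes 1/9.
Tarun is living and takes 1/9.
Jayant is living and takes 1/9.
Deepa is living and takes 1/3.
Sarita predeceased; the 1/3 allotted to Sarita's branch passes to Sarita's issue by representation.
The 1/3 is divided into 4 equal shares of 1/12 among Aarav, Falguni, Omkar, Eshan.
Aarav predeceased; the 1/12 allotted to Aarav's branch passes to Aarav's issue by representation.
The 1/12 is divided into 3 equal shares of 1/36 among Kavita, Lakshmi, Neelam.
Kavita is living and takes 1/36.
Lakshmi is living and takes 1/36.
Neelam is living and takes 1/36.
Falguni is living and takes 1/12.
Omkar is living and takes 1/12.
Eshan is living and takes 1/12.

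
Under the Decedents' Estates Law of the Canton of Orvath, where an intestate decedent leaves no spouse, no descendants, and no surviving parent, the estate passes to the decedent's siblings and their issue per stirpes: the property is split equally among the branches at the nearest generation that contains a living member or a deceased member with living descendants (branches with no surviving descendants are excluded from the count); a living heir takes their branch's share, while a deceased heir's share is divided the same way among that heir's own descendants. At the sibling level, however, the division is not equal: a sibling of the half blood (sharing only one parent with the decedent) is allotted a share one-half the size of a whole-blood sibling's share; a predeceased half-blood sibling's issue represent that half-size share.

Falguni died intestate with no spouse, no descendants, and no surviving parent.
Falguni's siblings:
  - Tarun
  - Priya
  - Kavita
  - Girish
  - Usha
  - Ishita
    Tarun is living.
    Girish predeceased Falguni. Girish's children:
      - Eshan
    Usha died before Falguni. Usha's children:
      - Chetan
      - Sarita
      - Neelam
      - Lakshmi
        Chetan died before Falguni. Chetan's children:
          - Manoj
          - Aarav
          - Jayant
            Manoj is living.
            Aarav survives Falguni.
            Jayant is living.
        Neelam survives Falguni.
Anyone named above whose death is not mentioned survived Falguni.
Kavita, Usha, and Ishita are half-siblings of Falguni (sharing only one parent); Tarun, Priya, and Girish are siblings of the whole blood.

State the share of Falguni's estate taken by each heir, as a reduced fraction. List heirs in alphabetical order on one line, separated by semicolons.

Aarav 1/108; Eshan 2/9; Ishita 1/9; Jayant 1/108; Kavita 1/9; Lakshmi 1/36; Manoj 1/108; Neelam 1/36; Priya 2/9; Sarita 1/36; Tarun 2/9

No spouse, descendants, or parent survives, so the estate passes to Falguni's siblings per stirpes.
Half-blood siblings count for one-half the weight of whole-blood siblings at the initial division.
Dividing 1 in proportion to weights (total weight 9/2): Tarun (weight 1) → 2/9; Priya (weight 1) → 2/9; Kavita (weight 1/2) → 1/9; Girish (weight 1) → 2/9; Usha (weight 1/2) → 1/9; Ishita (weight 1/2) → 1/9.
Tarun is living and takes 2/9.
Priya is living and takes 2/9.
Kavita is living and takes 1/9.
Girish predeceased; the 2/9 allotted to Girish's branch passes to Girish's issue by representation.
Eshan is the sole taker at this level and receives the full 2/9.
Usha predeceased; the 1/9 allotted to Usha's branch passes to Usha's issue by representation.
The 1/9 is divided into 4 equal shares of 1/36 among Chetan, Sarita, Neelam, Lakshmi.
Chetan predeceased; the 1/36 allotted to Chetan's branch passes to Chetan's issue by representation.
The 1/36 is divided into 3 equal shares of 1/108 among Manoj, Aarav, Jayant.
Manoj is living and takes 1/108.
Aarav is living and takes 1/108.
Jayant is living and takes 1/108.
Sarita is living and takes 1/36.
Neelam is living and takes 1/36.
Lakshmi is living and takes 1/36.
Ishita is living and takes 1/9.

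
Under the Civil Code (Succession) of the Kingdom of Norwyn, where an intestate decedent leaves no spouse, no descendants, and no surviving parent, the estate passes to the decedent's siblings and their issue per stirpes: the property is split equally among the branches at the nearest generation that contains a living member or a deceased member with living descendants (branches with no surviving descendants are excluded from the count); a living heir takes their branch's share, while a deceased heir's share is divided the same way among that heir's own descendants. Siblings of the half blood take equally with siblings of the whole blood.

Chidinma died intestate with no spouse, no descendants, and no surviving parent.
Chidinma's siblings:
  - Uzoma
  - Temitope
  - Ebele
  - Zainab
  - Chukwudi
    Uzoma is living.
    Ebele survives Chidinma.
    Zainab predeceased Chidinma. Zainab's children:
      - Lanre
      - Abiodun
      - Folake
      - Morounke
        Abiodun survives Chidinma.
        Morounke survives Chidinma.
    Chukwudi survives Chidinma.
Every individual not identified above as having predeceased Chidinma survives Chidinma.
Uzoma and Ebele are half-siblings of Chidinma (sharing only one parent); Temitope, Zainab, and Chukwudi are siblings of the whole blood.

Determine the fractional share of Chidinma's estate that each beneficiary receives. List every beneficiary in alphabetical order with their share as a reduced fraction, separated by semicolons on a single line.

Abiodun 1/20; Chukwudi 1/5; Ebele 1/5; Folake 1/20; Lanre 1/20; Morounke 1/20; Temitope 1/5; Uzoma 1/5

No spouse, descendants, or parent survives, so the estate passes to Chidinma's siblings per stirpes.
Half-blood and whole-blood siblings take equally under the stated rule.
The estate is divided into 5 equal shares of 1/5 among Uzoma, Temitope, Ebele, Zainab, Chukwudi.
Uzoma is living and takes 1/5.
Temitope is living and takes 1/5.
Ebele is living and takes 1/5.
Zainab predeceased; the 1/5 allotted to Zainab's branch passes to Zainab's issue by representation.
The 1/5 is divided into 4 equal shares of 1/20 among Lanre, Abiodun, Folake, Morounke.
Lanre is living and takes 1/20.
Abiodun is living and takes 1/20.
Folake is living and takes 1/20.
Morounke is living and takes 1/20.
Chukwudi is living and takes 1/5.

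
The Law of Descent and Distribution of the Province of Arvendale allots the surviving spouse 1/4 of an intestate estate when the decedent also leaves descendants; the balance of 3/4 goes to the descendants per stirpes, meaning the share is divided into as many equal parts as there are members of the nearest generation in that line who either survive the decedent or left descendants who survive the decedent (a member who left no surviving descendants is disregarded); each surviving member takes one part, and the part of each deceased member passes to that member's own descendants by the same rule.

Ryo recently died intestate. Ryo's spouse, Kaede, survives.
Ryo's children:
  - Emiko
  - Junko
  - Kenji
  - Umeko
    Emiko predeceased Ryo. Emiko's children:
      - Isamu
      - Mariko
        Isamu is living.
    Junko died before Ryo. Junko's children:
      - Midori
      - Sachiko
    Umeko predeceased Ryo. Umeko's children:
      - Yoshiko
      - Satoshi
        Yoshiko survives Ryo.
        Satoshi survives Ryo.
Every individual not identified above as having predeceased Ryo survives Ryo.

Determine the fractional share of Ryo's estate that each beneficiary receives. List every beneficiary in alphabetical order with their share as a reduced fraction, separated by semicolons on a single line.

Kaede, as surviving spouse, takes 1/4.
The remaining 3/4 passes to Ryo's descendants per stirpes.
The 3/4 is divided into 4 equal shares of 3/16 among Emiko, Junko, Kenji, Umeko.
Emiko predeceased; the 3/16 allotted to Emiko's branch passes to Emiko's issue by representation.
The 3/16 is divided into 2 equal shares of 3/32 among Isamu, Mariko.
Isamu is living and takes 3/32.
Mariko is living and takes 3/32.
Junko predeceased; the 3/16 allotted to Junko's branch passes to Junko's issue by representation.
The 3/16 is divided into 2 equal shares of 3/32 among Midori, Sachiko.
Midori is living and takes 3/32.
Sachiko is living and takes 3/32.
Kenji is living and takes 3/16.
Umeko predeceased; the 3/16 allotted to Umeko's branch passes to Umeko's issue by representation.
The 3/16 is divided into 2 equal shares of 3/32 among Yoshiko, Satoshi.
Yoshiko is living and takes 3/32.
Satoshi is living and takes 3/32.

Isamu 3/32; Kaede 1/4; Kenji 3/16; Mariko 3/32; Midori 3/32; Sachiko 3/32; Satoshi 3/32; Yoshiko 3/32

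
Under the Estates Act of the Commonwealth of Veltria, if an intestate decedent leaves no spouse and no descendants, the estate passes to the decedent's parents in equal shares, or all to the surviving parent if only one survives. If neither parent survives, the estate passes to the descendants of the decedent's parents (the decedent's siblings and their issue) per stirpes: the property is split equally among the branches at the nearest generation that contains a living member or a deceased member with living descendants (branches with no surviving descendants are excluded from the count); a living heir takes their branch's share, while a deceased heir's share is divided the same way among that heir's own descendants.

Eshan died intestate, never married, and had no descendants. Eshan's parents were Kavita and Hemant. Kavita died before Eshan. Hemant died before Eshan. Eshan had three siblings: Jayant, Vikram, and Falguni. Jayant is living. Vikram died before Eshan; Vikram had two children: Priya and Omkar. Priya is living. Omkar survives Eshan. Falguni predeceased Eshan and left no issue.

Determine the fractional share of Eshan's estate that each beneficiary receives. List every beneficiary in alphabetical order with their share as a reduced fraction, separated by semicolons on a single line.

Jayant 1/2; Omkar 1/4; Priya 1/4

Neither parent survives and there are no descendants, so the estate passes to Eshan's siblings and their issue per stirpes.
Falguni left no surviving issue, so that branch lapses and is disregarded.
The estate is divided into 2 equal shares of 1/2 among Jayant, Vikram.
Jayant is living and takes 1/2.
Vikram predeceased; the 1/2 allotted to Vikram's branch passes to Vikram's issue by representation.
The 1/2 is divided into 2 equal shares of 1/4 among Priya, Omkar.
Priya is living and takes 1/4.
Omkar is living and takes 1/4.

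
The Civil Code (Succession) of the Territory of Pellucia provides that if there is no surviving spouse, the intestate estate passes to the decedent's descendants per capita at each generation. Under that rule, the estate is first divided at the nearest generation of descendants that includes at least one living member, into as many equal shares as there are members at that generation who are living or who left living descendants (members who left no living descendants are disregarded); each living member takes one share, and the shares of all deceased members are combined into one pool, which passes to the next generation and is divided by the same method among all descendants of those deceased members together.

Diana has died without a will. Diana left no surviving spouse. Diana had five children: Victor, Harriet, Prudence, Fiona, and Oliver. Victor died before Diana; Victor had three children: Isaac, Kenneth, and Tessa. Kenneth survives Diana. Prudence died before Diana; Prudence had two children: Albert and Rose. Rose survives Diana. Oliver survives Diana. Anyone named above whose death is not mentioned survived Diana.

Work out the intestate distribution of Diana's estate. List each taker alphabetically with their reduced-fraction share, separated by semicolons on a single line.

There is no surviving spouse, so the entire estate passes to Diana's descendants per capita at each generation.
At generation 1 (Victor, Harriet, Prudence, Fiona, Oliver) there are 5 shares of (1)/5 = 1/5 each.
Living: Harriet, Fiona, and Oliver — each takes 1/5.
Deceased: Victor and Prudence. Their combined 2/5 is pooled and carried to generation 2.
At generation 2 (Isaac, Kenneth, Tessa, Albert, Rose) there are 5 shares of (2/5)/5 = 2/25 each.
Living: Isaac, Kenneth, Tessa, Albert, and Rose — each takes 2/25.

Albert 2/25; Fiona 1/5; Harriet 1/5; Isaac 2/25; Kenneth 2/25; Oliver 1/5; Rose 2/25; Tessa 2/25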